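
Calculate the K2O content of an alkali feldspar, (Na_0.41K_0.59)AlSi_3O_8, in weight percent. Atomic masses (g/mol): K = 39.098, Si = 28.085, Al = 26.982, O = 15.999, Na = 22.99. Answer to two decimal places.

Formula mass = 271.723 g/mol.
0.59 K → 0.2950 mol K2O per formula unit; M(K2O) = 94.195, so K2O mass = 27.788 g.
27.788/271.723 × 100 = 10.23 wt%.

10.23 wt%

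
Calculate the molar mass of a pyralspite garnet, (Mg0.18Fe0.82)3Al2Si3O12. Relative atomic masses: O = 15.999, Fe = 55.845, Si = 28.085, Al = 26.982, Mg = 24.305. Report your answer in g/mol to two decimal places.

480.71 g/mol

The formula mass is the sum 0.54×24.305 + 2.46×55.845 + 2×26.982 + 3×28.085 + 12×15.999.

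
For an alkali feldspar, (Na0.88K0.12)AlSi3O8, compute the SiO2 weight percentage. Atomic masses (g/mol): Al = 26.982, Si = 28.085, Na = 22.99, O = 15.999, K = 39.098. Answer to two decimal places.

Molar mass of (Na0.88K0.12)AlSi3O8 = 0.88·22.99 + 0.12·39.098 + 1·26.982 + 3·28.085 + 8·15.999 = 264.152 g/mol.
Each formula unit contains 3 Si, equivalent to 3/1 = 3.0000 mol SiO2.
M(SiO2) = 1×28.085 + 2×15.999 = 60.083 g/mol.
Mass of SiO2 per formula unit = 3.0000 × 60.083 = 180.249 g.
SiO2 wt% = 180.249 / 264.152 × 100 = 68.24%.

68.24 wt%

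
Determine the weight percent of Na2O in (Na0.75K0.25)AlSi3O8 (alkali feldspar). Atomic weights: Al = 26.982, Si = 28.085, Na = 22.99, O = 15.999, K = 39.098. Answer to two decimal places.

8.73 wt%

Formula mass = 266.246 g/mol.
0.75 Na → 0.3750 mol Na2O per formula unit; M(Na2O) = 61.979, so Na2O mass = 23.242 g.
23.242/266.246 × 100 = 8.73 wt%.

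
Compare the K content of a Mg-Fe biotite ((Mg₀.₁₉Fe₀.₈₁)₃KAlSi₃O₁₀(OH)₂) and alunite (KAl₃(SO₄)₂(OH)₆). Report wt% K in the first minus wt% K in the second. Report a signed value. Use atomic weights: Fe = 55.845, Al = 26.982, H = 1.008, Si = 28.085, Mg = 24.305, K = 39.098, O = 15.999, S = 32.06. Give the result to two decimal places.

-1.52 percentage points

M((Mg₀.₁₉Fe₀.₈₁)₃KAlSi₃O₁₀(OH)₂) = 493.896 g/mol, so wt% K = 39.098/493.896 × 100 = 7.92%.
M(KAl₃(SO₄)₂(OH)₆) = 414.198 g/mol, so wt% K = 39.098/414.198 × 100 = 9.44%.
7.92 − 9.44 = -1.52 pp.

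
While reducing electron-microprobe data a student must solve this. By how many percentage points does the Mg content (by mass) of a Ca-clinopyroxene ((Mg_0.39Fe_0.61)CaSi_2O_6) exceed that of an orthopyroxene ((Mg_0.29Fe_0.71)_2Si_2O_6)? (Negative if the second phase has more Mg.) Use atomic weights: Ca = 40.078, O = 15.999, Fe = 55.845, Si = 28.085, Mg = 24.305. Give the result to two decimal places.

Mg in (Mg_0.39Fe_0.61)CaSi_2O_6: molar mass 235.786 g/mol; 0.39×24.305 = 9.479 g → 4.02 wt%.
Mg in (Mg_0.29Fe_0.71)_2Si_2O_6: molar mass 245.561 g/mol; 0.58×24.305 = 14.097 g → 5.74 wt%.
Difference = 4.02 − 5.74 = -1.72 percentage points.

-1.72 percentage points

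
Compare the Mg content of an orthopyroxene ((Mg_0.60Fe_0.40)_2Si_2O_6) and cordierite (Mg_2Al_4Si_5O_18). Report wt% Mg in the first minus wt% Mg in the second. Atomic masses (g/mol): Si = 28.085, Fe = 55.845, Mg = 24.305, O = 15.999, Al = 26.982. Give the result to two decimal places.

First mineral: 29.166 g Mg in 226.006 g formula = 12.90 wt% Mg.
Second mineral: 48.610 g Mg in 584.945 g formula = 8.31 wt% Mg.
12.90% − 8.31% gives a difference of 4.59 percentage points.

4.59 percentage points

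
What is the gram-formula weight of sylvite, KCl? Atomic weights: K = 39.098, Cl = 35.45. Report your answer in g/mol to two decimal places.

74.55 g/mol

M = 1·39.098 + 1·35.45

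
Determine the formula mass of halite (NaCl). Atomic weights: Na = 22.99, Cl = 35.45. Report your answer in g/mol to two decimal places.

The formula mass is the sum 1×22.99 + 1×35.45.

58.44 g/mol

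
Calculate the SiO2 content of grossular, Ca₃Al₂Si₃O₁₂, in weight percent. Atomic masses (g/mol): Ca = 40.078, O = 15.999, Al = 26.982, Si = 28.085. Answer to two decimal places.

40.02 wt%

M(Ca₃Al₂Si₃O₁₂) = 450.441 g/mol; M(SiO2) = 60.083 g/mol.
Moles SiO2 per formula unit = 3 Si ÷ 1 = 3.0000.
SiO2 fraction = (3.0000 × 60.083) / 450.441 = 180.249/450.441 = 0.4002.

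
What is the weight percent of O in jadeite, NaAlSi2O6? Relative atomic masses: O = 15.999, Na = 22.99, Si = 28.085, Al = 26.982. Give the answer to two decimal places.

47.49 mass %

Molar mass of NaAlSi2O6: 1*22.99 + 1*26.982 + 2*28.085 + 6*15.999 = 202.136 g/mol.
Mass of O per formula unit: 6 × 15.999 = 95.994 g.
Weight fraction O = 95.994 / 202.136 = 0.4749.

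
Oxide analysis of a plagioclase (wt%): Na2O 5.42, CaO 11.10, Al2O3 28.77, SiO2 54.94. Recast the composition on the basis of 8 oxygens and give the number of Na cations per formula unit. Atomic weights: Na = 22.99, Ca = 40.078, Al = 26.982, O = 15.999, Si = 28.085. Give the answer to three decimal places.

5.42 wt% Na2O ÷ 61.979 g/mol = 0.08745 mol, giving 0.17490 Na and 0.08745 O.
11.10 wt% CaO ÷ 56.077 g/mol = 0.19794 mol, giving 0.19794 Ca and 0.19794 O.
28.77 wt% Al2O3 ÷ 101.961 g/mol = 0.28217 mol, giving 0.56434 Al and 0.84651 O.
54.94 wt% SiO2 ÷ 60.083 g/mol = 0.91440 mol, giving 0.91440 Si and 1.82880 O.
Oxygen sums to 2.96070; scaling by 8/2.96070 = 2.70206 puts the formula on 8 O.
Na: 0.17490 × 2.70206 = 0.473 atoms per formula unit.

0.473 Na apfu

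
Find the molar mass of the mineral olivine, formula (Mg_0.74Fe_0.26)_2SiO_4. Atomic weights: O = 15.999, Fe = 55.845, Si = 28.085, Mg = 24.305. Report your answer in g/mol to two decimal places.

Mg: 1.48 × 24.305 = 35.9714
Fe: 0.52 × 55.845 = 29.0394
Si: 1 × 28.085 = 28.0850
O: 4 × 15.999 = 63.9960
Summing the contributions gives the formula mass.

157.09 g/mol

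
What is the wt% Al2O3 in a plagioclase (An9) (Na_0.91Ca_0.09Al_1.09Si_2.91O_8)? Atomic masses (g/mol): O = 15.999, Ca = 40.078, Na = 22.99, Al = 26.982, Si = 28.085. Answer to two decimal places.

21.08 wt%

Molar mass of Na_0.91Ca_0.09Al_1.09Si_2.91O_8 = 0.91*22.99 + 0.09*40.078 + 1.09*26.982 + 2.91*28.085 + 8*15.999 = 263.658 g/mol.
Each formula unit contains 1.09 Al, equivalent to 1.09/2 = 0.5450 mol Al2O3.
M(Al2O3) = 2×26.982 + 3×15.999 = 101.961 g/mol.
Mass of Al2O3 per formula unit = 0.5450 × 101.961 = 55.569 g.
Al2O3 wt% = 55.569 / 263.658 × 100 = 21.08%.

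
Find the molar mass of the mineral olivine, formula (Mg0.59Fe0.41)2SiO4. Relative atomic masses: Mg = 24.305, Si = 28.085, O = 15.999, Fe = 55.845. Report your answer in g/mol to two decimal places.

166.55 g/mol

Mg: 1.18 × 24.305 = 28.6799
Fe: 0.82 × 55.845 = 45.7929
Si: 1 × 28.085 = 28.0850
O: 4 × 15.999 = 63.9960
Summing the contributions gives the formula mass.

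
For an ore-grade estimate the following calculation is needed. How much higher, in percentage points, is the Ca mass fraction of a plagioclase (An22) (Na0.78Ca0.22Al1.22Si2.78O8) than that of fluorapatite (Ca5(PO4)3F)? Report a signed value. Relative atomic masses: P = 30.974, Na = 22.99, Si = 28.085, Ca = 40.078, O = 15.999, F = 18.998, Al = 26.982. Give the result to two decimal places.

Ca in Na0.78Ca0.22Al1.22Si2.78O8: molar mass 265.736 g/mol; 0.22×40.078 = 8.817 g → 3.32 wt%.
Ca in Ca5(PO4)3F: molar mass 504.298 g/mol; 5×40.078 = 200.390 g → 39.74 wt%.
Difference = 3.32 − 39.74 = -36.42 percentage points.

-36.42 percentage points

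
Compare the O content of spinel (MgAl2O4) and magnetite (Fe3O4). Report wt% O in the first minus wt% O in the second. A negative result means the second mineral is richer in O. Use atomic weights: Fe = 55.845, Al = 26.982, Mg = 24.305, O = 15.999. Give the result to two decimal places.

17.34 percentage points

M(MgAl2O4) = 142.265 g/mol, so wt% O = 63.996/142.265 × 100 = 44.98%.
M(Fe3O4) = 231.531 g/mol, so wt% O = 63.996/231.531 × 100 = 27.64%.
44.98 − 27.64 = 17.34 pp.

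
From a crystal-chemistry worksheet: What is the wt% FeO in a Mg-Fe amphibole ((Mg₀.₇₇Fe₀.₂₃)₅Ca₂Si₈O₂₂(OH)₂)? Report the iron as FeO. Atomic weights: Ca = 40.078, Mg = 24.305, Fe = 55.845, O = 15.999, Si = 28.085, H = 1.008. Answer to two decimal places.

Formula mass = 848.624 g/mol.
1.15 Fe → 1.1500 mol FeO per formula unit; M(FeO) = 71.844, so FeO mass = 82.621 g.
82.621/848.624 × 100 = 9.74 wt%.

9.74 wt%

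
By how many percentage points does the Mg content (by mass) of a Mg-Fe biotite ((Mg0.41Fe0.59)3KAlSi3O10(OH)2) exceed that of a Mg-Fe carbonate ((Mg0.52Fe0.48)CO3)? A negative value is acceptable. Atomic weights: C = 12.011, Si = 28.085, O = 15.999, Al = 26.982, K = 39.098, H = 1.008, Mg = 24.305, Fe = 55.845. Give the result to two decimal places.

-6.39 percentage points

M((Mg0.41Fe0.59)3KAlSi3O10(OH)2) = 473.080 g/mol, so wt% Mg = 29.895/473.080 × 100 = 6.32%.
M((Mg0.52Fe0.48)CO3) = 99.452 g/mol, so wt% Mg = 12.639/99.452 × 100 = 12.71%.
6.32 − 12.71 = -6.39 pp.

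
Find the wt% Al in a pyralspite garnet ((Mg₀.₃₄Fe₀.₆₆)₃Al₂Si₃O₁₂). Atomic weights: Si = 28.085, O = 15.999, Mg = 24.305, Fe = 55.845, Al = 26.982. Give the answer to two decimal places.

11.59 mass %

Formula mass = 1.02·24.305 + 1.98·55.845 + 2·26.982 + 3·28.085 + 12·15.999 = 465.571 g/mol, of which 53.964 g is Al.
So Al makes up 53.964/465.571 = 0.1159 of the mass, i.e. 11.59%.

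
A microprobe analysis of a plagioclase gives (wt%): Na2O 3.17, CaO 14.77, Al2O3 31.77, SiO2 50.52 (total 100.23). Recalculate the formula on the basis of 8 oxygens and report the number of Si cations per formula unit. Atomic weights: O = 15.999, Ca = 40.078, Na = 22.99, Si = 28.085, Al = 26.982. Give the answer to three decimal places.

Na2O (M=61.979): mol = 0.05115; Na = 0.10230, O = 0.05115.
CaO (M=56.077): mol = 0.26339; Ca = 0.26339, O = 0.26339.
Al2O3 (M=101.961): mol = 0.31159; Al = 0.62318, O = 0.93477.
SiO2 (M=60.083): mol = 0.84084; Si = 0.84084, O = 1.68168.
ΣO = 2.93099; factor = 8/ΣO = 2.72945.
Si apfu = 0.84084 × 2.72945 = 2.295.

2.295 Si apfu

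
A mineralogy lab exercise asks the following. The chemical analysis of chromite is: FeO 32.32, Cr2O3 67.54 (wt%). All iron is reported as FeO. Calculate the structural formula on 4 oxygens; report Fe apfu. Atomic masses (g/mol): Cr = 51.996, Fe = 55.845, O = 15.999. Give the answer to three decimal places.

FeO (M=71.844): mol = 0.44986; Fe = 0.44986, O = 0.44986.
Cr2O3 (M=151.989): mol = 0.44437; Cr = 0.88874, O = 1.33311.
ΣO = 1.78297; factor = 4/ΣO = 2.24345.
Fe apfu = 0.44986 × 2.24345 = 1.009.

1.009 Fe apfu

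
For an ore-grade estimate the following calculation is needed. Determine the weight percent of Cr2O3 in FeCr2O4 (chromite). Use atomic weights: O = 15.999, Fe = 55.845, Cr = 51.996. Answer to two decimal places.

67.90 wt%

Molar mass of FeCr2O4 = 1*55.845 + 2*51.996 + 4*15.999 = 223.833 g/mol.
Each formula unit contains 2 Cr, equivalent to 2/2 = 1.0000 mol Cr2O3.
M(Cr2O3) = 2×51.996 + 3×15.999 = 151.989 g/mol.
Mass of Cr2O3 per formula unit = 1.0000 × 151.989 = 151.989 g.
Cr2O3 wt% = 151.989 / 223.833 × 100 = 67.90%.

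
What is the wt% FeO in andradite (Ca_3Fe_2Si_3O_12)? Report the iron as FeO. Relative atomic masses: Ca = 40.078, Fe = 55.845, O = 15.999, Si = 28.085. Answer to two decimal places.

Formula mass = 508.167 g/mol.
2 Fe → 2.0000 mol FeO per formula unit; M(FeO) = 71.844, so FeO mass = 143.688 g.
143.688/508.167 × 100 = 28.28 wt%.

28.28 wt%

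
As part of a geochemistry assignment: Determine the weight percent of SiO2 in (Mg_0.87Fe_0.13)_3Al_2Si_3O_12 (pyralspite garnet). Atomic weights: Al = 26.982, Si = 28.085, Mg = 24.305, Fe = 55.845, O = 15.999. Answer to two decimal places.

M((Mg_0.87Fe_0.13)_3Al_2Si_3O_12) = 415.423 g/mol; M(SiO2) = 60.083 g/mol.
Moles SiO2 per formula unit = 3 Si ÷ 1 = 3.0000.
SiO2 fraction = (3.0000 × 60.083) / 415.423 = 180.249/415.423 = 0.4339.

43.39 wt%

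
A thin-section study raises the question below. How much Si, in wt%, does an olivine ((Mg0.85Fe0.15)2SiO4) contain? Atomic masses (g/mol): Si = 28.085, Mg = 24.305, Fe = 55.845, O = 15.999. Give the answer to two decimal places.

Formula mass = 1.70·24.305 + 0.30·55.845 + 1·28.085 + 4·15.999 = 150.153 g/mol, of which 28.085 g is Si.
So Si makes up 28.085/150.153 = 0.1870 of the mass, i.e. 18.70%.

18.70 wt%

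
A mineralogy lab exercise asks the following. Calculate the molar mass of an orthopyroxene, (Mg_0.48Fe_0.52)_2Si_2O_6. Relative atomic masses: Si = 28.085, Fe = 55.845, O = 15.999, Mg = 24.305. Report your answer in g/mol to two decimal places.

M = 0.96*24.305 + 1.04*55.845 + 2*28.085 + 6*15.999

233.58 g/mol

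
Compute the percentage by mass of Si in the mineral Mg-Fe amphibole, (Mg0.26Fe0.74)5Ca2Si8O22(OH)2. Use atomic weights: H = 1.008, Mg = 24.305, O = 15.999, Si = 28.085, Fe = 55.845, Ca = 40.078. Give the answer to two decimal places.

24.18 mass %

Formula mass = 1.30·24.305 + 3.70·55.845 + 2·40.078 + 8·28.085 + 24·15.999 + 2·1.008 = 929.051 g/mol, of which 224.680 g is Si.
So Si makes up 224.680/929.051 = 0.2418 of the mass, i.e. 24.18%.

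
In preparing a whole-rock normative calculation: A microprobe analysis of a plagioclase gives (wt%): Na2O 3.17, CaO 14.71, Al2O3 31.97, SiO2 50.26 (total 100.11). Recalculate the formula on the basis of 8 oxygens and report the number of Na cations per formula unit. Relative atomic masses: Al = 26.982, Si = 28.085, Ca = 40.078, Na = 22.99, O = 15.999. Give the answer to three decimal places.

3.17 wt% Na2O ÷ 61.979 g/mol = 0.05115 mol, giving 0.10230 Na and 0.05115 O.
14.71 wt% CaO ÷ 56.077 g/mol = 0.26232 mol, giving 0.26232 Ca and 0.26232 O.
31.97 wt% Al2O3 ÷ 101.961 g/mol = 0.31355 mol, giving 0.62710 Al and 0.94065 O.
50.26 wt% SiO2 ÷ 60.083 g/mol = 0.83651 mol, giving 0.83651 Si and 1.67302 O.
Oxygen sums to 2.92714; scaling by 8/2.92714 = 2.73304 puts the formula on 8 O.
Na: 0.10230 × 2.73304 = 0.280 atoms per formula unit.

0.280 Na apfu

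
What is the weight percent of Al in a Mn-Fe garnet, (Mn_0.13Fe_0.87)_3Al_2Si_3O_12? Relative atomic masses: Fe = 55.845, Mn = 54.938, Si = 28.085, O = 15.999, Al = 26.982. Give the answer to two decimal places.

Formula mass = 0.39×54.938 + 2.61×55.845 + 2×26.982 + 3×28.085 + 12×15.999 = 497.388 g/mol, of which 53.964 g is Al.
So Al makes up 53.964/497.388 = 0.1085 of the mass, i.e. 10.85%.

10.85 mass %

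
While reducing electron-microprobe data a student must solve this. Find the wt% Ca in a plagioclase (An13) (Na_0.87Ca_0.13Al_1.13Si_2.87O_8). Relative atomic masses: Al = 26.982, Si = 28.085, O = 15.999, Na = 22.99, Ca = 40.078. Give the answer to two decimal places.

Formula mass = 0.87×22.99 + 0.13×40.078 + 1.13×26.982 + 2.87×28.085 + 8×15.999 = 264.297 g/mol, of which 5.210 g is Ca.
So Ca makes up 5.210/264.297 = 0.0197 of the mass, i.e. 1.97%.

1.97 weight percent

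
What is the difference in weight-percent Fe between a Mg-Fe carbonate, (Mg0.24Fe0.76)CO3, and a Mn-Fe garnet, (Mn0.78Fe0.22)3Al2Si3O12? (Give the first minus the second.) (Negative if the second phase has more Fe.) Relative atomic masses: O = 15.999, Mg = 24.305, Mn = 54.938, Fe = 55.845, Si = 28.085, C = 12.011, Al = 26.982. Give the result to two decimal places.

31.76 percentage points

First mineral: 42.442 g Fe in 108.283 g formula = 39.20 wt% Fe.
Second mineral: 36.858 g Fe in 495.620 g formula = 7.44 wt% Fe.
39.20% − 7.44% gives a difference of 31.76 percentage points.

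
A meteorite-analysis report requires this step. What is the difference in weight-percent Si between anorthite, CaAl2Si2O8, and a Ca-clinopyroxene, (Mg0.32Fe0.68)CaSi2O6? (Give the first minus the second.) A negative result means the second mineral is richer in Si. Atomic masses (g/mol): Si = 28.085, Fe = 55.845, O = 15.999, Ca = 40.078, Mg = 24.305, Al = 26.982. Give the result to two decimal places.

-3.41 percentage points

Si in CaAl2Si2O8: molar mass 278.204 g/mol; 2×28.085 = 56.170 g → 20.19 wt%.
Si in (Mg0.32Fe0.68)CaSi2O6: molar mass 237.994 g/mol; 2×28.085 = 56.170 g → 23.60 wt%.
Difference = 20.19 − 23.60 = -3.41 percentage points.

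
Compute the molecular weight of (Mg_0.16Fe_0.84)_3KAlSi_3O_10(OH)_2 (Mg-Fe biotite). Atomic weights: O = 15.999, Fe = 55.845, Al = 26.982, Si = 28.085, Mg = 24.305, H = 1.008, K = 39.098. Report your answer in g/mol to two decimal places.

496.73 g/mol

The formula mass is the sum 0.48(24.305) + 2.52(55.845) + 1(39.098) + 1(26.982) + 3(28.085) + 12(15.999) + 2(1.008).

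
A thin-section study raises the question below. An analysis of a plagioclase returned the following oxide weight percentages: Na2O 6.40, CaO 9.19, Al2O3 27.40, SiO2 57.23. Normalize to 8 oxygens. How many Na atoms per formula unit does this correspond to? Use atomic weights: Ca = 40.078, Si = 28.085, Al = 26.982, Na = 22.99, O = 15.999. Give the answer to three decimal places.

0.555 Na apfu

Na2O (M=61.979): mol = 0.10326; Na = 0.20652, O = 0.10326.
CaO (M=56.077): mol = 0.16388; Ca = 0.16388, O = 0.16388.
Al2O3 (M=101.961): mol = 0.26873; Al = 0.53746, O = 0.80619.
SiO2 (M=60.083): mol = 0.95252; Si = 0.95252, O = 1.90504.
ΣO = 2.97837; factor = 8/ΣO = 2.68603.
Na apfu = 0.20652 × 2.68603 = 0.555.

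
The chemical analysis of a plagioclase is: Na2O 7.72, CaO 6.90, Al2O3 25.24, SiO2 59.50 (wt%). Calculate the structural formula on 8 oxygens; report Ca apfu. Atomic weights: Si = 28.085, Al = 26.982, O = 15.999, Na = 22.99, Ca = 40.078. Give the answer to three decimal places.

0.331 Ca apfu

7.72 wt% Na2O ÷ 61.979 g/mol = 0.12456 mol, giving 0.24912 Na and 0.12456 O.
6.90 wt% CaO ÷ 56.077 g/mol = 0.12305 mol, giving 0.12305 Ca and 0.12305 O.
25.24 wt% Al2O3 ÷ 101.961 g/mol = 0.24755 mol, giving 0.49510 Al and 0.74265 O.
59.50 wt% SiO2 ÷ 60.083 g/mol = 0.99030 mol, giving 0.99030 Si and 1.98060 O.
Oxygen sums to 2.97086; scaling by 8/2.97086 = 2.69282 puts the formula on 8 O.
Ca: 0.12305 × 2.69282 = 0.331 atoms per formula unit.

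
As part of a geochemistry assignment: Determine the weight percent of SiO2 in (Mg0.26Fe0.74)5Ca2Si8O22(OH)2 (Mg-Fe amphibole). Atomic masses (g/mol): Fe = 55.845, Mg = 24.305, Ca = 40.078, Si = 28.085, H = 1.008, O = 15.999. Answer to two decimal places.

Formula mass = 929.051 g/mol.
8 Si → 8.0000 mol SiO2 per formula unit; M(SiO2) = 60.083, so SiO2 mass = 480.664 g.
480.664/929.051 × 100 = 51.74 wt%.

51.74 wt%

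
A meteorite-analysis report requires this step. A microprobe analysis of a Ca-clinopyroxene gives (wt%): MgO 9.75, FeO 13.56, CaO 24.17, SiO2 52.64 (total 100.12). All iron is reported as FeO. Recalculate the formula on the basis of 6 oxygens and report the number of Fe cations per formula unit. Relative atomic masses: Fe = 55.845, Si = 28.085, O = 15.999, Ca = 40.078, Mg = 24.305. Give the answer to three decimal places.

0.433 Fe apfu

MgO (M=40.304): mol = 0.24191; Mg = 0.24191, O = 0.24191.
FeO (M=71.844): mol = 0.18874; Fe = 0.18874, O = 0.18874.
CaO (M=56.077): mol = 0.43101; Ca = 0.43101, O = 0.43101.
SiO2 (M=60.083): mol = 0.87612; Si = 0.87612, O = 1.75224.
ΣO = 2.61390; factor = 6/ΣO = 2.29542.
Fe apfu = 0.18874 × 2.29542 = 0.433.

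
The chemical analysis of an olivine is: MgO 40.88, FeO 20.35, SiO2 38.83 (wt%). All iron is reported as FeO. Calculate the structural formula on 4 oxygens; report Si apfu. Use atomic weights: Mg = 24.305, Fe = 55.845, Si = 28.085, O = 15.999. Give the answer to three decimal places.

0.998 Si apfu

MgO: 40.88/40.304 = 1.01429 mol → 1.01429 mol Mg, 1.01429 mol O.
FeO: 20.35/71.844 = 0.28325 mol → 0.28325 mol Fe, 0.28325 mol O.
SiO2: 38.83/60.083 = 0.64627 mol → 0.64627 mol Si, 1.29254 mol O.
Total oxygen = 2.59008 mol. Normalization factor = 4/2.59008 = 1.54435.
Si per 4 O = 0.64627 × 1.54435 = 0.998.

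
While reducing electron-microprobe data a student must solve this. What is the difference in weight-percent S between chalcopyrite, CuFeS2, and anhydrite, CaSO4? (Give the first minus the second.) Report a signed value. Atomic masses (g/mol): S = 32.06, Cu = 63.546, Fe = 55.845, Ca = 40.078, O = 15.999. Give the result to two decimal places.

11.39 percentage points

S in CuFeS2: molar mass 183.511 g/mol; 2×32.06 = 64.120 g → 34.94 wt%.
S in CaSO4: molar mass 136.134 g/mol; 1×32.06 = 32.060 g → 23.55 wt%.
Difference = 34.94 − 23.55 = 11.39 percentage points.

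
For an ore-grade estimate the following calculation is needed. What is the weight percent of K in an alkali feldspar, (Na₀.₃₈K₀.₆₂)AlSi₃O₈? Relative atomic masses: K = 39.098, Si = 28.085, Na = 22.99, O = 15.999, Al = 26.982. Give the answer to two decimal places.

Formula mass = 0.38*22.99 + 0.62*39.098 + 1*26.982 + 3*28.085 + 8*15.999 = 272.206 g/mol, of which 24.241 g is K.
So K makes up 24.241/272.206 = 0.0891 of the mass, i.e. 8.91%.

8.91 wt%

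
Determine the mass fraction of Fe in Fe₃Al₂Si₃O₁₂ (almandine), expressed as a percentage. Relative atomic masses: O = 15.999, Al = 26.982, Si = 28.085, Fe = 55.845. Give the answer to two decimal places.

33.66 weight percent

Formula mass = 3·55.845 + 2·26.982 + 3·28.085 + 12·15.999 = 497.742 g/mol, of which 167.535 g is Fe.
So Fe makes up 167.535/497.742 = 0.3366 of the mass, i.e. 33.66%.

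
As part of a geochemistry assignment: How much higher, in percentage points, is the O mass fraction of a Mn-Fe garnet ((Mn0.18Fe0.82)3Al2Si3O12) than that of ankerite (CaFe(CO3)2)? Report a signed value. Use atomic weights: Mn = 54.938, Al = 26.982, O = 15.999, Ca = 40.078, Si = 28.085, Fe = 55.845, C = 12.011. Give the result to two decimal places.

-5.84 percentage points

O in (Mn0.18Fe0.82)3Al2Si3O12: molar mass 497.252 g/mol; 12×15.999 = 191.988 g → 38.61 wt%.
O in CaFe(CO3)2: molar mass 215.939 g/mol; 6×15.999 = 95.994 g → 44.45 wt%.
Difference = 38.61 − 44.45 = -5.84 percentage points.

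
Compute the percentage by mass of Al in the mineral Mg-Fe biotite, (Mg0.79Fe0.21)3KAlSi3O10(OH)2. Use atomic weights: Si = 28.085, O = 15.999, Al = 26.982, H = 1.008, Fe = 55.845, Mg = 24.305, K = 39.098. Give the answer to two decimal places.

M((Mg0.79Fe0.21)3KAlSi3O10(OH)2) = 437.124 g/mol.
Al contributes 1 × 26.982 = 26.982 g per mole.
26.982/437.124 = 0.0617 → 6.17%.

6.17 mass %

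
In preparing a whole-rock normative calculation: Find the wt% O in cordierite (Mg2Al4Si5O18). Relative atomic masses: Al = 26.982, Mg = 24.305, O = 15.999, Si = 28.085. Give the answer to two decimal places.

Formula mass = 2×24.305 + 4×26.982 + 5×28.085 + 18×15.999 = 584.945 g/mol, of which 287.982 g is O.
So O makes up 287.982/584.945 = 0.4923 of the mass, i.e. 49.23%.

49.23 weight percent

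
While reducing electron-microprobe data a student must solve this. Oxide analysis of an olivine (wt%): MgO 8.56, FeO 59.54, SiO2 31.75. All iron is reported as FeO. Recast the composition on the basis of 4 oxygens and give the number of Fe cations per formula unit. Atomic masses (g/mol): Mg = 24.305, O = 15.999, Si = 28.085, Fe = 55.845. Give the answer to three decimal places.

8.56 wt% MgO ÷ 40.304 g/mol = 0.21239 mol, giving 0.21239 Mg and 0.21239 O.
59.54 wt% FeO ÷ 71.844 g/mol = 0.82874 mol, giving 0.82874 Fe and 0.82874 O.
31.75 wt% SiO2 ÷ 60.083 g/mol = 0.52844 mol, giving 0.52844 Si and 1.05688 O.
Oxygen sums to 2.09801; scaling by 4/2.09801 = 1.90657 puts the formula on 4 O.
Fe: 0.82874 × 1.90657 = 1.580 atoms per formula unit.

1.580 Fe apfu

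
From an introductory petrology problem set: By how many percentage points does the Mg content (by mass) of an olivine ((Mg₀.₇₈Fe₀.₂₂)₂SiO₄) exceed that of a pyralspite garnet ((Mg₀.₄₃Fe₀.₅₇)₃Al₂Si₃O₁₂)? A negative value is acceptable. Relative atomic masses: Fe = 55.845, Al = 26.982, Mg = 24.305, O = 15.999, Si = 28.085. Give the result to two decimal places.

First mineral: 37.916 g Mg in 154.569 g formula = 24.53 wt% Mg.
Second mineral: 31.353 g Mg in 457.055 g formula = 6.86 wt% Mg.
24.53% − 6.86% gives a difference of 17.67 percentage points.

17.67 percentage points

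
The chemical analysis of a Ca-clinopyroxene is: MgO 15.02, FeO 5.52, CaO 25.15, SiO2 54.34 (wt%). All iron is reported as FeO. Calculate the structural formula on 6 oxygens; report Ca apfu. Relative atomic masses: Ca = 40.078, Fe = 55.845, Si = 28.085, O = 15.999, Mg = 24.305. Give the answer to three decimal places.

0.994 Ca apfu

MgO (M=40.304): mol = 0.37267; Mg = 0.37267, O = 0.37267.
FeO (M=71.844): mol = 0.07683; Fe = 0.07683, O = 0.07683.
CaO (M=56.077): mol = 0.44849; Ca = 0.44849, O = 0.44849.
SiO2 (M=60.083): mol = 0.90442; Si = 0.90442, O = 1.80884.
ΣO = 2.70683; factor = 6/ΣO = 2.21662.
Ca apfu = 0.44849 × 2.21662 = 0.994.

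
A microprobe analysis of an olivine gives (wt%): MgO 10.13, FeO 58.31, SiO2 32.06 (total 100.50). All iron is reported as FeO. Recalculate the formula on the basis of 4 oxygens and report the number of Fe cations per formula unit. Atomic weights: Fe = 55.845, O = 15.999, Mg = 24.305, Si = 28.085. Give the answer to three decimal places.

1.524 Fe apfu

MgO: 10.13/40.304 = 0.25134 mol → 0.25134 mol Mg, 0.25134 mol O.
FeO: 58.31/71.844 = 0.81162 mol → 0.81162 mol Fe, 0.81162 mol O.
SiO2: 32.06/60.083 = 0.53360 mol → 0.53360 mol Si, 1.06720 mol O.
Total oxygen = 2.13016 mol. Normalization factor = 4/2.13016 = 1.87779.
Fe per 4 O = 0.81162 × 1.87779 = 1.524.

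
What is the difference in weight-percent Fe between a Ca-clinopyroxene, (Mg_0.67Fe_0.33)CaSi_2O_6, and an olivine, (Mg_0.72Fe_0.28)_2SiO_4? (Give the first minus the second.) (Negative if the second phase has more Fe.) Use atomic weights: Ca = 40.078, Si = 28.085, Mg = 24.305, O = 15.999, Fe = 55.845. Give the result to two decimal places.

Fe in (Mg_0.67Fe_0.33)CaSi_2O_6: molar mass 226.955 g/mol; 0.33×55.845 = 18.429 g → 8.12 wt%.
Fe in (Mg_0.72Fe_0.28)_2SiO_4: molar mass 158.353 g/mol; 0.56×55.845 = 31.273 g → 19.75 wt%.
Difference = 8.12 − 19.75 = -11.63 percentage points.

-11.63 percentage points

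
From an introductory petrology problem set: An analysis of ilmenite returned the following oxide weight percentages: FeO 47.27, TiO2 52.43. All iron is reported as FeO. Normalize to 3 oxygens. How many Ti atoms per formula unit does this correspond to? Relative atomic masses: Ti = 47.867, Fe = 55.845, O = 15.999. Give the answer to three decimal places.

FeO (M=71.844): mol = 0.65795; Fe = 0.65795, O = 0.65795.
TiO2 (M=79.865): mol = 0.65648; Ti = 0.65648, O = 1.31296.
ΣO = 1.97091; factor = 3/ΣO = 1.52214.
Ti apfu = 0.65648 × 1.52214 = 0.999.

0.999 Ti apfu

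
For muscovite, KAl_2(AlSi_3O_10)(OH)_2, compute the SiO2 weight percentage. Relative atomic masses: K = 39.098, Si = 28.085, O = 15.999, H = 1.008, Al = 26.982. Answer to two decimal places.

45.25 wt%

Formula mass = 398.303 g/mol.
3 Si → 3.0000 mol SiO2 per formula unit; M(SiO2) = 60.083, so SiO2 mass = 180.249 g.
180.249/398.303 × 100 = 45.25 wt%.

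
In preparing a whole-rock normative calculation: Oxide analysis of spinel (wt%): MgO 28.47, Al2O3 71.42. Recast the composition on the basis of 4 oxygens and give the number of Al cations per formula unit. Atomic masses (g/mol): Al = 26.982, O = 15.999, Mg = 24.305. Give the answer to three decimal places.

1.996 Al apfu

MgO: 28.47/40.304 = 0.70638 mol → 0.70638 mol Mg, 0.70638 mol O.
Al2O3: 71.42/101.961 = 0.70046 mol → 1.40092 mol Al, 2.10138 mol O.
Total oxygen = 2.80776 mol. Normalization factor = 4/2.80776 = 1.42462.
Al per 4 O = 1.40092 × 1.42462 = 1.996.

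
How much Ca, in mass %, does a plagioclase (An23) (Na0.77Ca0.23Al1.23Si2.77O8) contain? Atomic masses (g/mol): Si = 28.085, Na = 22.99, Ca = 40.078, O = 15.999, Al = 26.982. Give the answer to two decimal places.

3.47 mass %

M(Na0.77Ca0.23Al1.23Si2.77O8) = 265.896 g/mol.
Ca contributes 0.23 × 40.078 = 9.218 g per mole.
9.218/265.896 = 0.0347 → 3.47%.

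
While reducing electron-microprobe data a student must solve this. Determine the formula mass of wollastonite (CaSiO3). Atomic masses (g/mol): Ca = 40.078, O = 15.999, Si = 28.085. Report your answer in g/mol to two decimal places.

M = 1·40.078 + 1·28.085 + 3·15.999

116.16 g/mol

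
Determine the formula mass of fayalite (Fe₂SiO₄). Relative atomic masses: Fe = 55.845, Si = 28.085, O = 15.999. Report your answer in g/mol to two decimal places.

Fe: 2 × 55.845 = 111.6900
Si: 1 × 28.085 = 28.0850
O: 4 × 15.999 = 63.9960
Summing the contributions gives the formula mass.

203.77 g/mol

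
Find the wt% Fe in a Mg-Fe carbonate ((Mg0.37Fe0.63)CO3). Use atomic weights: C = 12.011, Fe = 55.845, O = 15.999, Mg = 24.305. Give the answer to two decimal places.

M((Mg0.37Fe0.63)CO3) = 104.183 g/mol.
Fe contributes 0.63 × 55.845 = 35.182 g per mole.
35.182/104.183 = 0.3377 → 33.77%.

33.77 weight percent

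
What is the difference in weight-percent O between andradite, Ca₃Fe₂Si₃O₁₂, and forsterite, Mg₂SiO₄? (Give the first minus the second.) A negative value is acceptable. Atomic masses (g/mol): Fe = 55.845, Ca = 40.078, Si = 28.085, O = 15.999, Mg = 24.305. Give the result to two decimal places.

-7.71 percentage points

M(Ca₃Fe₂Si₃O₁₂) = 508.167 g/mol, so wt% O = 191.988/508.167 × 100 = 37.78%.
M(Mg₂SiO₄) = 140.691 g/mol, so wt% O = 63.996/140.691 × 100 = 45.49%.
37.78 − 45.49 = -7.71 pp.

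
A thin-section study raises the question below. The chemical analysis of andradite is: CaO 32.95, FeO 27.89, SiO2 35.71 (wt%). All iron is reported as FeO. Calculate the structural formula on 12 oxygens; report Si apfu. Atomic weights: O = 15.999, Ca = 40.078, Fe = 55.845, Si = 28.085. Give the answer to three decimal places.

3.295 Si apfu

CaO: 32.95/56.077 = 0.58758 mol → 0.58758 mol Ca, 0.58758 mol O.
FeO: 27.89/71.844 = 0.38820 mol → 0.38820 mol Fe, 0.38820 mol O.
SiO2: 35.71/60.083 = 0.59434 mol → 0.59434 mol Si, 1.18868 mol O.
Total oxygen = 2.16446 mol. Normalization factor = 12/2.16446 = 5.54411.
Si per 12 O = 0.59434 × 5.54411 = 3.295.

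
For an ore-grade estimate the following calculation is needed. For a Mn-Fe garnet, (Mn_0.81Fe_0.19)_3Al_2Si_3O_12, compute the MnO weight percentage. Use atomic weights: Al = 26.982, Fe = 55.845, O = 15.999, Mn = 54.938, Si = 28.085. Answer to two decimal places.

M((Mn_0.81Fe_0.19)_3Al_2Si_3O_12) = 495.538 g/mol; M(MnO) = 70.937 g/mol.
Moles MnO per formula unit = 2.43 Mn ÷ 1 = 2.4300.
MnO fraction = (2.4300 × 70.937) / 495.538 = 172.377/495.538 = 0.3479.

34.79 wt%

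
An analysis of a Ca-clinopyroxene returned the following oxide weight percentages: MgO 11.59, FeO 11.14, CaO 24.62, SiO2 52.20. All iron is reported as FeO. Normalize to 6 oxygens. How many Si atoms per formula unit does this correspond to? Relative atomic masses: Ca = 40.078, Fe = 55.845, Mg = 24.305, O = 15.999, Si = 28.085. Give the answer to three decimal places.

11.59 wt% MgO ÷ 40.304 g/mol = 0.28756 mol, giving 0.28756 Mg and 0.28756 O.
11.14 wt% FeO ÷ 71.844 g/mol = 0.15506 mol, giving 0.15506 Fe and 0.15506 O.
24.62 wt% CaO ÷ 56.077 g/mol = 0.43904 mol, giving 0.43904 Ca and 0.43904 O.
52.20 wt% SiO2 ÷ 60.083 g/mol = 0.86880 mol, giving 0.86880 Si and 1.73760 O.
Oxygen sums to 2.61926; scaling by 6/2.61926 = 2.29072 puts the formula on 6 O.
Si: 0.86880 × 2.29072 = 1.990 atoms per formula unit.

1.990 Si apfu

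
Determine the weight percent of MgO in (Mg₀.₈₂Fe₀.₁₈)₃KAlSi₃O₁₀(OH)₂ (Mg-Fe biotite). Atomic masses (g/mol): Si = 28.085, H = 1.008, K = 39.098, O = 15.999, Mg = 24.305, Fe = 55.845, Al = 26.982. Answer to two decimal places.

Molar mass of (Mg₀.₈₂Fe₀.₁₈)₃KAlSi₃O₁₀(OH)₂ = 2.46·24.305 + 0.54·55.845 + 1·39.098 + 1·26.982 + 3·28.085 + 12·15.999 + 2·1.008 = 434.286 g/mol.
Each formula unit contains 2.46 Mg, equivalent to 2.46/1 = 2.4600 mol MgO.
M(MgO) = 1×24.305 + 1×15.999 = 40.304 g/mol.
Mass of MgO per formula unit = 2.4600 × 40.304 = 99.148 g.
MgO wt% = 99.148 / 434.286 × 100 = 22.83%.

22.83 wt%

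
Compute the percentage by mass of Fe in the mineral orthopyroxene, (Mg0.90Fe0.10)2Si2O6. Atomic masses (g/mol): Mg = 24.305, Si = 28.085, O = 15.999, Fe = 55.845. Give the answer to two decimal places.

5.39 wt%

Molar mass of (Mg0.90Fe0.10)2Si2O6: 1.80·24.305 + 0.20·55.845 + 2·28.085 + 6·15.999 = 207.082 g/mol.
Mass of Fe per formula unit: 0.20 × 55.845 = 11.169 g.
Weight fraction Fe = 11.169 / 207.082 = 0.0539.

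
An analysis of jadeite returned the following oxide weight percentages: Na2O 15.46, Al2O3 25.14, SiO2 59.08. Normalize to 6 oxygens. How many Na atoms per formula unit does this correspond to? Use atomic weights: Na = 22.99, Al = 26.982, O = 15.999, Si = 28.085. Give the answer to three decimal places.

Na2O: 15.46/61.979 = 0.24944 mol → 0.49888 mol Na, 0.24944 mol O.
Al2O3: 25.14/101.961 = 0.24656 mol → 0.49312 mol Al, 0.73968 mol O.
SiO2: 59.08/60.083 = 0.98331 mol → 0.98331 mol Si, 1.96662 mol O.
Total oxygen = 2.95574 mol. Normalization factor = 6/2.95574 = 2.02995.
Na per 6 O = 0.49888 × 2.02995 = 1.013.

1.013 Na apfu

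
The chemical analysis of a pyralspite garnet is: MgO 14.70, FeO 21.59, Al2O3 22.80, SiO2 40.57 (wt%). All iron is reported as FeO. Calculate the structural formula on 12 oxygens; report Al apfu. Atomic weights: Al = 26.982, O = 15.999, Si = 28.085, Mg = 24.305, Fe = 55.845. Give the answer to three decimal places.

14.70 wt% MgO ÷ 40.304 g/mol = 0.36473 mol, giving 0.36473 Mg and 0.36473 O.
21.59 wt% FeO ÷ 71.844 g/mol = 0.30051 mol, giving 0.30051 Fe and 0.30051 O.
22.80 wt% Al2O3 ÷ 101.961 g/mol = 0.22361 mol, giving 0.44722 Al and 0.67083 O.
40.57 wt% SiO2 ÷ 60.083 g/mol = 0.67523 mol, giving 0.67523 Si and 1.35046 O.
Oxygen sums to 2.68653; scaling by 12/2.68653 = 4.46673 puts the formula on 12 O.
Al: 0.44722 × 4.46673 = 1.998 atoms per formula unit.

1.998 Al apfu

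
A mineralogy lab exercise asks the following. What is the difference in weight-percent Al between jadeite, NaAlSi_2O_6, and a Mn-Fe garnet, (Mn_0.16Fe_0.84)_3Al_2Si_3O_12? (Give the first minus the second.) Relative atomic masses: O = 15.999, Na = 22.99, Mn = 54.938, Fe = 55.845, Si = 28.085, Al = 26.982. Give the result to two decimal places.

2.50 percentage points

M(NaAlSi_2O_6) = 202.136 g/mol, so wt% Al = 26.982/202.136 × 100 = 13.35%.
M((Mn_0.16Fe_0.84)_3Al_2Si_3O_12) = 497.307 g/mol, so wt% Al = 53.964/497.307 × 100 = 10.85%.
13.35 − 10.85 = 2.50 pp.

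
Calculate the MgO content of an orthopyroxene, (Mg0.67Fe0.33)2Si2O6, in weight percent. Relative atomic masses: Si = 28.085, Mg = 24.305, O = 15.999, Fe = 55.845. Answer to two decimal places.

Molar mass of (Mg0.67Fe0.33)2Si2O6 = 1.34·24.305 + 0.66·55.845 + 2·28.085 + 6·15.999 = 221.590 g/mol.
Each formula unit contains 1.34 Mg, equivalent to 1.34/1 = 1.3400 mol MgO.
M(MgO) = 1×24.305 + 1×15.999 = 40.304 g/mol.
Mass of MgO per formula unit = 1.3400 × 40.304 = 54.007 g.
MgO wt% = 54.007 / 221.590 × 100 = 24.37%.

24.37 wt%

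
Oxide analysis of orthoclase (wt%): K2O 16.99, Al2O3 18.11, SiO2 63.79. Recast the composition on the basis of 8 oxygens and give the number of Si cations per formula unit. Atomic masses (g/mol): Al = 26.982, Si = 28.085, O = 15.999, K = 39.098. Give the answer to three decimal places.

K2O (M=94.195): mol = 0.18037; K = 0.36074, O = 0.18037.
Al2O3 (M=101.961): mol = 0.17762; Al = 0.35524, O = 0.53286.
SiO2 (M=60.083): mol = 1.06170; Si = 1.06170, O = 2.12340.
ΣO = 2.83663; factor = 8/ΣO = 2.82025.
Si apfu = 1.06170 × 2.82025 = 2.994.

2.994 Si apfu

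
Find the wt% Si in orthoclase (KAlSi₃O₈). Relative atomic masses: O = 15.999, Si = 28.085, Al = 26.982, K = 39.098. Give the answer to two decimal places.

Molar mass of KAlSi₃O₈: 1×39.098 + 1×26.982 + 3×28.085 + 8×15.999 = 278.327 g/mol.
Mass of Si per formula unit: 3 × 28.085 = 84.255 g.
Weight fraction Si = 84.255 / 278.327 = 0.3027.

30.27 wt%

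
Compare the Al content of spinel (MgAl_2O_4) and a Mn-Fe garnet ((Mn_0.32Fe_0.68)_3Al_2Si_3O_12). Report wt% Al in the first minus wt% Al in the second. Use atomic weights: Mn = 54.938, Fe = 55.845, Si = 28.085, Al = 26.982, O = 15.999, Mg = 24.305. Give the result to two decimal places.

First mineral: 53.964 g Al in 142.265 g formula = 37.93 wt% Al.
Second mineral: 53.964 g Al in 496.871 g formula = 10.86 wt% Al.
37.93% − 10.86% gives a difference of 27.07 percentage points.

27.07 percentage points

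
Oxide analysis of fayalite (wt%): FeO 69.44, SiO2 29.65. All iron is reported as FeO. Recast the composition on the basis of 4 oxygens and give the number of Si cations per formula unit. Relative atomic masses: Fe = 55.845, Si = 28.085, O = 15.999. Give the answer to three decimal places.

1.010 Si apfu

FeO (M=71.844): mol = 0.96654; Fe = 0.96654, O = 0.96654.
SiO2 (M=60.083): mol = 0.49348; Si = 0.49348, O = 0.98696.
ΣO = 1.95350; factor = 4/ΣO = 2.04761.
Si apfu = 0.49348 × 2.04761 = 1.010.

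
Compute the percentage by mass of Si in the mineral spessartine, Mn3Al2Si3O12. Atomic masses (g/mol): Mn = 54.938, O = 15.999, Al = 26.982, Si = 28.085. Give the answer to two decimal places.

17.02 mass %

Formula mass = 3*54.938 + 2*26.982 + 3*28.085 + 12*15.999 = 495.021 g/mol, of which 84.255 g is Si.
So Si makes up 84.255/495.021 = 0.1702 of the mass, i.e. 17.02%.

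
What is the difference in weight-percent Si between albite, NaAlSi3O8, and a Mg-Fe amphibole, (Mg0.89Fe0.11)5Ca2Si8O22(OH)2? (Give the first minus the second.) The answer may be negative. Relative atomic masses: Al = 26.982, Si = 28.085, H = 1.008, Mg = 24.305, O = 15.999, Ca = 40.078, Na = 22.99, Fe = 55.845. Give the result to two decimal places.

5.05 percentage points

Si in NaAlSi3O8: molar mass 262.219 g/mol; 3×28.085 = 84.255 g → 32.13 wt%.
Si in (Mg0.89Fe0.11)5Ca2Si8O22(OH)2: molar mass 829.700 g/mol; 8×28.085 = 224.680 g → 27.08 wt%.
Difference = 32.13 − 27.08 = 5.05 percentage points.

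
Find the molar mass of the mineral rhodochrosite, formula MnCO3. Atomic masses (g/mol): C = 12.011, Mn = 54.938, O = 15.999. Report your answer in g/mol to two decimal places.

Mn: 1 × 54.938 = 54.9380
C: 1 × 12.011 = 12.0110
O: 3 × 15.999 = 47.9970
Summing the contributions gives the formula mass.

114.95 g/mol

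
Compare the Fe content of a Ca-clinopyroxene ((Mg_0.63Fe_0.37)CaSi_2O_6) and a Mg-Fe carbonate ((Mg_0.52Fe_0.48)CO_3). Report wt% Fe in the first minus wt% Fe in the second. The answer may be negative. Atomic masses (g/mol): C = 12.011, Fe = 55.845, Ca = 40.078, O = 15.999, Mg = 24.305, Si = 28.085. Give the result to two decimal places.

-17.90 percentage points

First mineral: 20.663 g Fe in 228.217 g formula = 9.05 wt% Fe.
Second mineral: 26.806 g Fe in 99.452 g formula = 26.95 wt% Fe.
9.05% − 26.95% gives a difference of -17.90 percentage points.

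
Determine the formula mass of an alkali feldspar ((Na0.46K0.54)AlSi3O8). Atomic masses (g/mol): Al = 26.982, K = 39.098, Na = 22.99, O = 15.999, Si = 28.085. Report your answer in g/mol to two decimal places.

270.92 g/mol

The formula mass is the sum 0.46×22.99 + 0.54×39.098 + 1×26.982 + 3×28.085 + 8×15.999.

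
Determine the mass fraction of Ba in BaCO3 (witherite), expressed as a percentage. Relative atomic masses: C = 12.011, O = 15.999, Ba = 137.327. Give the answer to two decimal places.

M(BaCO3) = 197.335 g/mol.
Ba contributes 1 × 137.327 = 137.327 g per mole.
137.327/197.335 = 0.6959 → 69.59%.

69.59 mass %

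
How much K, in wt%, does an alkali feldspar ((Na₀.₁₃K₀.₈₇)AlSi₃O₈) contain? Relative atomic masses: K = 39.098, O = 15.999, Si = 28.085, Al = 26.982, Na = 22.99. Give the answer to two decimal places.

M((Na₀.₁₃K₀.₈₇)AlSi₃O₈) = 276.233 g/mol.
K contributes 0.87 × 39.098 = 34.015 g per mole.
34.015/276.233 = 0.1231 → 12.31%.

12.31 wt%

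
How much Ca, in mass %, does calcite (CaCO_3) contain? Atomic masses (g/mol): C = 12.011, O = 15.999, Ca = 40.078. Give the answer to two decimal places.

M(CaCO_3) = 100.086 g/mol.
Ca contributes 1 × 40.078 = 40.078 g per mole.
40.078/100.086 = 0.4004 → 40.04%.

40.04 mass %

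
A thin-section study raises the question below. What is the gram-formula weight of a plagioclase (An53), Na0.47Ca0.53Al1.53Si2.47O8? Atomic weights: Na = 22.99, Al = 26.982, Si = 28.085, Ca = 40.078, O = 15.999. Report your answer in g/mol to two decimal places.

270.69 g/mol

M = 0.47*22.99 + 0.53*40.078 + 1.53*26.982 + 2.47*28.085 + 8*15.999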